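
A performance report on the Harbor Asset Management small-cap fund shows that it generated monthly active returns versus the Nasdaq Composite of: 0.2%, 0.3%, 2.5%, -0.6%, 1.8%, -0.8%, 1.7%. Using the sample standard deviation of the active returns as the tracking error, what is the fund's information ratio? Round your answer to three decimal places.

0.570

r̄ = (0.2 + 0.3 + 2.5 − 0.6 + 1.8 − 0.8 + 1.7) / 7 = 0.7286%
Σ(r − r̄)² = 9.7943; sample σ = √(9.7943/6) = 1.2776%
IR = r̄ / tracking error = 0.7286 / 1.2776 = 0.5703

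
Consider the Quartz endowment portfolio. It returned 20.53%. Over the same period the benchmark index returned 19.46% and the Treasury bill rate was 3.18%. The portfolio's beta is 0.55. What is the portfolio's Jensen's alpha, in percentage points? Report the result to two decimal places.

CAPM expected return = Rf + β(Rm − Rf) = 3.18% + 0.55 × (19.46% − 3.18%) = 3.18 + 0.55 × 16.28 = 12.1340%
Jensen's α = Rp − E[R] = 20.53% − 12.1340% = 8.3960

8.40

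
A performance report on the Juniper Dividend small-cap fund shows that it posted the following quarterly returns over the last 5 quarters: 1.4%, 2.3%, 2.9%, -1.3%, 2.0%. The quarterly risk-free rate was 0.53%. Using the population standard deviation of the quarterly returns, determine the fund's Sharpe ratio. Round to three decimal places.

0.636

Mean return r̄ = 7.30 / 5 = 1.4600%
Population σ = √[Σ(r − r̄)² / 5] = √[10.6920 / 5] = √2.1384 = 1.4623%
Sharpe = (r̄ − rf) / σ = (1.4600 − 0.53) / 1.4623 = 0.9300 / 1.4623 = 0.6360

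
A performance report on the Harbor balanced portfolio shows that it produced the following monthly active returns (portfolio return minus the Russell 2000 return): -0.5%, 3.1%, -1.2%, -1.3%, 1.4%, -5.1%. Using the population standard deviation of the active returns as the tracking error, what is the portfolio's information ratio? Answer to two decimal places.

-0.24

Mean return μ = -3.60 / 6 = -0.6000%
Σ(r − μ)² = (-0.5 − (-0.6000))² + (3.1 − (-0.6000))² + … = 38.8000
σ = √[38.8000 / 6] = 2.5430%
IR = μ / tracking error = -0.6000 / 2.5430 = -0.2359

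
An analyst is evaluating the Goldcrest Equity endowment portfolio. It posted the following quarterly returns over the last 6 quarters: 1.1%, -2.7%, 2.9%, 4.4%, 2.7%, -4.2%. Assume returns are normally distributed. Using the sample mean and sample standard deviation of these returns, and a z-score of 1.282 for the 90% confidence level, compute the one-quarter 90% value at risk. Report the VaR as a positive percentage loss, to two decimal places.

3.68

Mean return r̄ = 4.20 / 6 = 0.7000%
Σ(r − r̄)² = 58.2600; sample σ = √(58.2600/5) = 3.4135%
VaR = −(r̄ − z·σ) = −(0.7000 − 1.282 × 3.4135) = −(-3.6761) = 3.6761%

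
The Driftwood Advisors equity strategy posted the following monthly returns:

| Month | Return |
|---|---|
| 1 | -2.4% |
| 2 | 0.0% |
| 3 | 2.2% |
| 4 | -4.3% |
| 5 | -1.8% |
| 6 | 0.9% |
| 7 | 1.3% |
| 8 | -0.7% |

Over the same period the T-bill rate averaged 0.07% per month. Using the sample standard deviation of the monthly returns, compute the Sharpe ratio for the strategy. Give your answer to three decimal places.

Mean return μ = -4.80 / 8 = -0.6000%
Σ(r − μ)² = 32.4400; sample σ = √(32.4400/7) = 2.1527%
Sharpe = (μ − rf) / σ = (-0.6000 − 0.07) / 2.1527 = -0.6700 / 2.1527 = -0.3112

-0.311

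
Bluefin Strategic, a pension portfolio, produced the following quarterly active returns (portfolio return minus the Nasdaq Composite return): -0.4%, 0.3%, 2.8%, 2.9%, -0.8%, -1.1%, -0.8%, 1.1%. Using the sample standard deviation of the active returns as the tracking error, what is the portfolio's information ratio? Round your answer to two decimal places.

0.31

r̄ = (-0.4 + 0.3 + 2.8 + 2.9 − 0.8 − 1.1 − 0.8 + 1.1) / 8 = 4.00 / 8 = 0.5000%
Sample σ = √[Σ(r − r̄)² / 7] = √[18.2000 / 7] = √2.6000 = 1.6125%
IR = r̄ / tracking error = 0.5000 / 1.6125 = 0.3101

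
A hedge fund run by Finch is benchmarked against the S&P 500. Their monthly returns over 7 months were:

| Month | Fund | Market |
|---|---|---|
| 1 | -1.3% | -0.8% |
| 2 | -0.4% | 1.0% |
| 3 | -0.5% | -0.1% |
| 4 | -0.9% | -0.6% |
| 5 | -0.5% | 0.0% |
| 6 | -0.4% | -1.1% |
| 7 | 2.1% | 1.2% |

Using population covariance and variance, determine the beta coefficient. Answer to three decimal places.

r̄p = -0.2714%,  r̄m = -0.0571%
Cov = Σ(rp − r̄p)(rm − r̄m) / 7 = 0.5831
Var(rm) = Σ(rm − r̄m)² / 7 = 0.6624
β = Cov / Var = 0.5831 / 0.6624 = 0.8803

0.880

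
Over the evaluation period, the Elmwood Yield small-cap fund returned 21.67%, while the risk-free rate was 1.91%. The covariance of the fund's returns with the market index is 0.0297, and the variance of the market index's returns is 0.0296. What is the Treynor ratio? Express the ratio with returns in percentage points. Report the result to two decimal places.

β = Cov / Var = 0.0297 / 0.0296 = 1.0034
Treynor = (Rp − Rf) / β = (21.67% − 1.91%) / 1.0034 = 19.76 / 1.0034 = 19.6930

19.69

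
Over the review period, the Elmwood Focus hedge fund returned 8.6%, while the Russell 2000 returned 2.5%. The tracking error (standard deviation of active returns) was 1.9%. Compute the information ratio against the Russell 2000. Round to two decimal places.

IR = (Rp − Rb) / TE = (8.6% − 2.5%) / 1.9% = 6.10% / 1.9% = 3.2105

3.21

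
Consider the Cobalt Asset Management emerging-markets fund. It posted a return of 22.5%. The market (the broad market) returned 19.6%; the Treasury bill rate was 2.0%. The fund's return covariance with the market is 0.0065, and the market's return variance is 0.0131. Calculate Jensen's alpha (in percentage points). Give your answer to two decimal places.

β = Cov / Var = 0.0065 / 0.0131 = 0.4962
E[R] = Rf + β(Rm − Rf) = 2.0% + 0.4962 × (19.6% − 2.0%) = 10.7331%
α = Rp − E[R] = 22.5% − 10.7331% = 11.7669

11.77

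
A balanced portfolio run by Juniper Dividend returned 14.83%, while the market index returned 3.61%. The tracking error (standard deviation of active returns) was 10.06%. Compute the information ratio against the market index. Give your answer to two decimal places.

1.12

IR = (Rp − Rb) / TE = (14.83% − 3.61%) / 10.06% = 11.22% / 10.06% = 1.1153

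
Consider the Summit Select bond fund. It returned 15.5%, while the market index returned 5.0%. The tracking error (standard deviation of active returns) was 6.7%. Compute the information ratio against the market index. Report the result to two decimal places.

1.57

IR = (Rp − Rb) / TE = (15.5% − 5.0%) / 6.7% = 10.50% / 6.7% = 1.5672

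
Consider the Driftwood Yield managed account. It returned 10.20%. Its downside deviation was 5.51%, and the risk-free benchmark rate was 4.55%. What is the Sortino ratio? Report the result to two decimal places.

1.03

Sortino = (Rp − Rf) / σd = (10.20% − 4.55%) / 5.51% = 5.65% / 5.51% = 1.0254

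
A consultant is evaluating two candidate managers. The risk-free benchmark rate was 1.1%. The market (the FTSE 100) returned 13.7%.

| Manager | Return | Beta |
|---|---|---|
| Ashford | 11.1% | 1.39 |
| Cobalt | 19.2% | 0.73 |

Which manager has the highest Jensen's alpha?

Ashford: α = 11.1% − [1.1% + 1.39 × (13.7% − 1.1%)] = -7.514
Cobalt: α = 19.2% − [1.1% + 0.73 × (13.7% − 1.1%)] = 8.902
Highest: Cobalt (8.902).

Cobalt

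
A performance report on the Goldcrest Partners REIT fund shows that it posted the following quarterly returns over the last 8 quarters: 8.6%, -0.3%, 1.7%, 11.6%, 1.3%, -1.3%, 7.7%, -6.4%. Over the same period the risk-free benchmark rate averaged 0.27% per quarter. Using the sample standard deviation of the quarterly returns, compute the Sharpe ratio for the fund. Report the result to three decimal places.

0.434

Mean return r̄ = 22.90 / 8 = 2.8625%
Sample std dev = √[249.5788 / 7] = 5.9711%
Sharpe = (r̄ − rf) / σ = (2.8625 − 0.27) / 5.9711 = 2.5925 / 5.9711 = 0.4342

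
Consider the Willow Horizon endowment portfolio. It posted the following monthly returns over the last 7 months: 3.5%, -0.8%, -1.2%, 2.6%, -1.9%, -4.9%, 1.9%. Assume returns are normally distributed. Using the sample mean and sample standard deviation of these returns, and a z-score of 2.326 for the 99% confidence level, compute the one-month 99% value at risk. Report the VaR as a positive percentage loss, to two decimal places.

r̄ = (3.5 − 0.8 − 1.2 + 2.6 − 1.9 − 4.9 + 1.9) / 7 = -0.1143%
Σ(r − r̄)² = 52.2286; sample σ = √(52.2286/6) = 2.9504%
VaR = −(r̄ − z·σ) = −(-0.1143 − 2.326 × 2.9504) = −(-6.9769) = 6.9769%

6.98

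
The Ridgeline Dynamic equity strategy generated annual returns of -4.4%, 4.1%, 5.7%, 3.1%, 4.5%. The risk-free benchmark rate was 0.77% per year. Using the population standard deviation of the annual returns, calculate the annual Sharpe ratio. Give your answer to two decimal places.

r̄ = (-4.4 + 4.1 + 5.7 + 3.1 + 4.5) / 5 = 13.00 / 5 = 2.6000%
Σ(r − r̄)² = 64.7200; population σ = √(64.7200/5) = 3.5978%
Sharpe = (r̄ − rf) / σ = (2.6000 − 0.77) / 3.5978 = 1.8300 / 3.5978 = 0.5086

0.51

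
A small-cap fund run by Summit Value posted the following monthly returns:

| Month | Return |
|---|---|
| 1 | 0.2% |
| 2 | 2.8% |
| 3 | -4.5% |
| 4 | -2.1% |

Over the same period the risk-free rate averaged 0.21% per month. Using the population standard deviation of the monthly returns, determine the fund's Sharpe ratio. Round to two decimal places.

-0.41

Mean return r̄ = -3.60 / 4 = -0.9000%
Σ(r − r̄)² = (0.2 − (-0.9000))² + (2.8 − (-0.9000))² + (-4.5 − (-0.9000))² + … = 29.3000
population σ = √(29.3000 / 4) = √7.3250 = 2.7065%
Sharpe = (r̄ − rf) / σ = (-0.9000 − 0.21) / 2.7065 = -1.1100 / 2.7065 = -0.4101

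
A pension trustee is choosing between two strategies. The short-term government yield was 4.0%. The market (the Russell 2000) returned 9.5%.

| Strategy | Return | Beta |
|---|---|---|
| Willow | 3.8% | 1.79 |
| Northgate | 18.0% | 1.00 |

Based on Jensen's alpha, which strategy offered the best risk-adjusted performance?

Willow: α = 3.8% − [4.0% + 1.79 × (9.5% − 4.0%)] = -10.045
Northgate: α = 18.0% − [4.0% + 1.00 × (9.5% − 4.0%)] = 8.500
Highest: Northgate (8.500).

Northgate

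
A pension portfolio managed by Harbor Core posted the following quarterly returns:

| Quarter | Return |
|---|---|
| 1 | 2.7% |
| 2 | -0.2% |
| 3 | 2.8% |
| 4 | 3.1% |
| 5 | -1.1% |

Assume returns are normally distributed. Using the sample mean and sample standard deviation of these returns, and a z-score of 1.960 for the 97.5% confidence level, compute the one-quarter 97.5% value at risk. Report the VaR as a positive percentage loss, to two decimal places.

Mean return r̄ = 7.30 / 5 = 1.4600%
Σ(r − r̄)² = (2.7 − 1.4600)² + (-0.2 − 1.4600)² + … = 15.3320
σ = √[15.3320 / 4] = 1.9578%
VaR = −(r̄ − z·σ) = −(1.4600 − 1.960 × 1.9578) = −(-2.3773) = 2.3773%

2.38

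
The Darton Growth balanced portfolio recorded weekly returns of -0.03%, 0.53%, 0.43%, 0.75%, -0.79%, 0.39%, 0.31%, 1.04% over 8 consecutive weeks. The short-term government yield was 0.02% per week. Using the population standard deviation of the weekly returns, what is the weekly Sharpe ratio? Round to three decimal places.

r̄ = (-0.03 + 0.53 + 0.43 + 0.75 − 0.79 + 0.39 + 0.31 + 1.04) / 8 = 0.3288%
Σ(r − r̄)² = (-0.03 − 0.3288)² + (0.53 − 0.3288)² + … = 2.1185
σ = √[2.1185 / 8] = 0.5146%
Sharpe = (r̄ − rf) / σ = (0.3288 − 0.02) / 0.5146 = 0.3088 / 0.5146 = 0.6001

0.600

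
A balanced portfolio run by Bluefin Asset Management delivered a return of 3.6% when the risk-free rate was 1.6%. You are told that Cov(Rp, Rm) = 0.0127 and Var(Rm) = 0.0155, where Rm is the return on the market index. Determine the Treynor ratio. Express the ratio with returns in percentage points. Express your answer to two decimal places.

β = Cov / Var = 0.0127 / 0.0155 = 0.8194
Treynor = (Rp − Rf) / β = (3.6% − 1.6%) / 0.8194 = 2.00 / 0.8194 = 2.4408

2.44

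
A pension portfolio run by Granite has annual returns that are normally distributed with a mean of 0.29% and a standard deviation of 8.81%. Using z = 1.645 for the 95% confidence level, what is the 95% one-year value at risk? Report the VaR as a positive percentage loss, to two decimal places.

14.20

VaR (as % loss) = −(μ − z·σ) = −(0.29% − 1.645 × 8.81%) = −(-14.20245%) = 14.20245%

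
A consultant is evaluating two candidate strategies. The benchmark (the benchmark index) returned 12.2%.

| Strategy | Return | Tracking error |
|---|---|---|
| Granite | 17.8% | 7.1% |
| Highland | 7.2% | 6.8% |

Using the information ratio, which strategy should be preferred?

Granite

Granite: IR = (17.8% − 12.2%) / 7.1% = 0.789
Highland: IR = (7.2% − 12.2%) / 6.8% = -0.735
Highest: Granite (0.789).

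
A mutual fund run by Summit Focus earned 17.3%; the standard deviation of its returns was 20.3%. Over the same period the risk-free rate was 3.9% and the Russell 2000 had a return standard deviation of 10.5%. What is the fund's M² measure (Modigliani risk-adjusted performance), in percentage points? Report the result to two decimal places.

Sharpe = (Rp − Rf) / σp = (17.3% − 3.9%) / 20.3% = 0.6601
M² = Rf + Sharpe × σm = 3.9% + 0.6601 × 10.5% = 10.8311%

10.83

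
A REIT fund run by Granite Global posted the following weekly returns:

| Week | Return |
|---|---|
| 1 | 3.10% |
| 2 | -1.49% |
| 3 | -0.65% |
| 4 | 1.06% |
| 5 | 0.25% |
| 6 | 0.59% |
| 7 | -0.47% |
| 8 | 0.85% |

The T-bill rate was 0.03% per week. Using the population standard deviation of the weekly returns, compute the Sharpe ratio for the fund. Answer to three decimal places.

Mean return r̄ = 3.240 / 8 = 0.4050%
Σ(r − r̄)² = (3.1 − 0.4050)² + (-1.49 − 0.4050)² + (-0.65 − 0.4050)² + … = 13.4180
population σ = √(13.4180 / 8) = √1.6773 = 1.2951%
Sharpe = (r̄ − rf) / σ = (0.4050 − 0.03) / 1.2951 = 0.3750 / 1.2951 = 0.2896

0.290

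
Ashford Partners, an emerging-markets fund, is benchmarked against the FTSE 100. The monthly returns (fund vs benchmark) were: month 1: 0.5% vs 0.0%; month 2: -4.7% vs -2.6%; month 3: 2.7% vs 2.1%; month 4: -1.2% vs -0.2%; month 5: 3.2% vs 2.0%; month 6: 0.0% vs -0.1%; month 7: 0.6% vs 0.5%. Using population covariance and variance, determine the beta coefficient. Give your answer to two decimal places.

1.63

r̄p = 0.1571%,  r̄m = 0.2429%
Cov = Σ(rp − r̄p)(rm − r̄m) / 7 = 3.5090
Var(rm) = Σ(rm − r̄m)² / 7 = 2.1510
β = Cov / Var = 3.5090 / 2.1510 = 1.6313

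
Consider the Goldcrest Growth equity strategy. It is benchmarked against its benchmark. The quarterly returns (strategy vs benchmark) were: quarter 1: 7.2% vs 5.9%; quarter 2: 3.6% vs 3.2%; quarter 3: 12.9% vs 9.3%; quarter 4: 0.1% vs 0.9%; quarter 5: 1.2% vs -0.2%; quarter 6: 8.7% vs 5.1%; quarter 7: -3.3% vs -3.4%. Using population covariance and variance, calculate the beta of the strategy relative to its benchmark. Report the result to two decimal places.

r̄p = 4.3429%,  r̄m = 2.9714%
Cov = Σ(rp − r̄p)(rm − r̄m) / 7 = 19.8684
Var(rm) = Σ(rm − r̄m)² / 7 = 15.4506
β = Cov / Var = 19.8684 / 15.4506 = 1.2859

1.29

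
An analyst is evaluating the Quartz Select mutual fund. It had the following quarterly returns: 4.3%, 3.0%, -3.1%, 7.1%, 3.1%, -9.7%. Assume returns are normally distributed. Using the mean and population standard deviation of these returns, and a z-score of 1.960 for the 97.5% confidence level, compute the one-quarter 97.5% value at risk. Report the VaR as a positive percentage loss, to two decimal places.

10.17

Mean return r̄ = 4.70 / 6 = 0.7833%
Σ(r − r̄)² = (4.3 − 0.7833)² + (3 − 0.7833)² + … = 187.5283
population σ = √(187.5283 / 6) = √31.2547 = 5.5906%
VaR = −(r̄ − z·σ) = −(0.7833 − 1.960 × 5.5906) = −(-10.1743) = 10.1743%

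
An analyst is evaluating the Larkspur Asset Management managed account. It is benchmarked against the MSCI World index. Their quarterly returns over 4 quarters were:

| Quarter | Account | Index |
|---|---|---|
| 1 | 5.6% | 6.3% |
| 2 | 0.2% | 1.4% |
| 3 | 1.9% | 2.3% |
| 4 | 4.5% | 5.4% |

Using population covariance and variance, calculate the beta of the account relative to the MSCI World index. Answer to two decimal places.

r̄p = 3.0500%,  r̄m = 3.8500%
Cov = Σ(rp − r̄p)(rm − r̄m) / 4 = 4.3150
Var(rm) = Σ(rm − r̄m)² / 4 = 4.2025
β = Cov / Var = 4.3150 / 4.2025 = 1.0268

1.03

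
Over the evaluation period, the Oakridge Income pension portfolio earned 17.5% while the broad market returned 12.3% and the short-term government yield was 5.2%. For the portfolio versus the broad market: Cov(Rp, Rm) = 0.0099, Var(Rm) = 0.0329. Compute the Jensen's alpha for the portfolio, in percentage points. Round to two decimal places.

10.16

β = Cov / Var = 0.0099 / 0.0329 = 0.3009
E[R] = Rf + β(Rm − Rf) = 5.2% + 0.3009 × (12.3% − 5.2%) = 7.3364%
α = Rp − E[R] = 17.5% − 7.3364% = 10.1636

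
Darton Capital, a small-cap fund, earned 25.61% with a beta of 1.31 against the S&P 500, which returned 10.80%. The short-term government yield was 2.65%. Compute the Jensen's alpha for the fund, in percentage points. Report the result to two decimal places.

12.28

CAPM expected return = Rf + β(Rm − Rf) = 2.65% + 1.31 × (10.80% − 2.65%) = 2.65 + 1.31 × 8.15 = 13.3265%
Jensen's α = Rp − E[R] = 25.61% − 13.3265% = 12.2835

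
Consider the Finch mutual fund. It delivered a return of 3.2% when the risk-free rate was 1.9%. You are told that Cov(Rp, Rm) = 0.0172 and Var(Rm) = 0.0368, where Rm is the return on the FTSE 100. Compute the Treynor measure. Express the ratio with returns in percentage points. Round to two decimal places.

2.78

β = Cov / Var = 0.0172 / 0.0368 = 0.4674
Treynor = (Rp − Rf) / β = (3.2% − 1.9%) / 0.4674 = 1.30 / 0.4674 = 2.7813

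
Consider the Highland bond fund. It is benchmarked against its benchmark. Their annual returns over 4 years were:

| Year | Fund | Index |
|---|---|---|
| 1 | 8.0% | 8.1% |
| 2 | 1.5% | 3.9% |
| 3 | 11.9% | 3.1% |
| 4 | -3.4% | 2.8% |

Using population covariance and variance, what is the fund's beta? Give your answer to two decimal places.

r̄p = 4.5000%,  r̄m = 4.4750%
Cov = Σ(rp − r̄p)(rm − r̄m) / 4 = 4.3675
Var(rm) = Σ(rm − r̄m)² / 4 = 4.5419
β = Cov / Var = 4.3675 / 4.5419 = 0.9616

0.96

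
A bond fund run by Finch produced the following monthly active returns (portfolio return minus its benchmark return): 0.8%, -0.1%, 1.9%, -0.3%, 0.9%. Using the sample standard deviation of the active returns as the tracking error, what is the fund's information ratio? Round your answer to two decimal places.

Mean return r̄ = 3.20 / 5 = 0.6400%
Σ(r − r̄)² = 3.1120; sample σ = √(3.1120/4) = 0.8820%
IR = r̄ / tracking error = 0.6400 / 0.8820 = 0.7256

0.73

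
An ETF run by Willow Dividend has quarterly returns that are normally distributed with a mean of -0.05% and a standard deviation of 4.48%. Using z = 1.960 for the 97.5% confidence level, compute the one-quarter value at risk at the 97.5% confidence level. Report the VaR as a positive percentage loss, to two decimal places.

VaR (as % loss) = −(μ − z·σ) = −(-0.05% − 1.960 × 4.48%) = −(-8.8308%) = 8.8308%

8.83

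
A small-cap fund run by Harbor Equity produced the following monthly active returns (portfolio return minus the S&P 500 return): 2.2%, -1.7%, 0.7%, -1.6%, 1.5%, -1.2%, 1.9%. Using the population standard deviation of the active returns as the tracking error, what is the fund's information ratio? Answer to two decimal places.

0.16

r̄ = (2.2 − 1.7 + 0.7 − 1.6 + 1.5 − 1.2 + 1.9) / 7 = 0.2571%
Population σ = √[Σ(r − r̄)² / 7] = √[17.6171 / 7] = √2.5167 = 1.5864%
IR = r̄ / tracking error = 0.2571 / 1.5864 = 0.1621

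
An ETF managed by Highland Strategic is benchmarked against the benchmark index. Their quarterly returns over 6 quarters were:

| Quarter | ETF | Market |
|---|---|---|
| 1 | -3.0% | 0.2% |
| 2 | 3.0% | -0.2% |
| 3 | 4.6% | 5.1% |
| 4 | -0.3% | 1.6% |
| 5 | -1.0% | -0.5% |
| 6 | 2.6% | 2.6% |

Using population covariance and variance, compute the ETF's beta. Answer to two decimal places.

0.90

r̄p = 0.9833%,  r̄m = 1.4667%
Cov = Σ(rp − r̄p)(rm − r̄m) / 6 = 3.3978
Var(rm) = Σ(rm − r̄m)² / 6 = 3.7922
β = Cov / Var = 3.3978 / 3.7922 = 0.8960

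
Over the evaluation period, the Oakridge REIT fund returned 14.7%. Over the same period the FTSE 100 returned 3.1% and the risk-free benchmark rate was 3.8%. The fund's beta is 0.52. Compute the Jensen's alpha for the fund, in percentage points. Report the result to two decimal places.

CAPM expected return = Rf + β(Rm − Rf) = 3.8% + 0.52 × (3.1% − 3.8%) = 3.8 + 0.52 × -0.70 = 3.4360%
Jensen's α = Rp − E[R] = 14.7% − 3.4360% = 11.2640

11.26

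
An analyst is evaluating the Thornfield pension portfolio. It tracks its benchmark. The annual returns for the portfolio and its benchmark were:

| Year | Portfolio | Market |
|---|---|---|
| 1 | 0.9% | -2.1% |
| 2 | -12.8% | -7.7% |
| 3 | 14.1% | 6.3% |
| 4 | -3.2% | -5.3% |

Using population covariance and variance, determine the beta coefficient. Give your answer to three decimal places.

1.786

r̄p = -0.2500%,  r̄m = -2.2000%
Cov = Σ(rp − r̄p)(rm − r̄m) / 4 = 50.0650
Var(rm) = Σ(rm − r̄m)² / 4 = 28.0300
β = Cov / Var = 50.0650 / 28.0300 = 1.7861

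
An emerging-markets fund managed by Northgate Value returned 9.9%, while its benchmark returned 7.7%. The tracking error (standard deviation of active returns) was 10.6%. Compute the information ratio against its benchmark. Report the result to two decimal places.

IR = (Rp − Rb) / TE = (9.9% − 7.7%) / 10.6% = 2.20% / 10.6% = 0.2075

0.21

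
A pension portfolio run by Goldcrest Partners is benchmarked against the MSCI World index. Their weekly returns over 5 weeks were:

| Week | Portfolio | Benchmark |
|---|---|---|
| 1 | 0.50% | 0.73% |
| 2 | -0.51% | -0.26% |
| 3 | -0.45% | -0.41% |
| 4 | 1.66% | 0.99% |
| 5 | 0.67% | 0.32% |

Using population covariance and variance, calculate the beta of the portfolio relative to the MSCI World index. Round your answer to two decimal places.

r̄p = 0.3740%,  r̄m = 0.2740%
Cov = Σ(rp − r̄p)(rm − r̄m) / 5 = 0.4055
Var(rm) = Σ(rm − r̄m)² / 5 = 0.2951
β = Cov / Var = 0.4055 / 0.2951 = 1.3741

1.37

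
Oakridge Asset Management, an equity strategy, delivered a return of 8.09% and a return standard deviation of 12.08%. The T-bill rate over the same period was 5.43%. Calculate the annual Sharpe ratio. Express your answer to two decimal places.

0.22

Sharpe = (Rp − Rf) / σp = (8.09% − 5.43%) / 12.08% = 2.66% / 12.08% = 0.2202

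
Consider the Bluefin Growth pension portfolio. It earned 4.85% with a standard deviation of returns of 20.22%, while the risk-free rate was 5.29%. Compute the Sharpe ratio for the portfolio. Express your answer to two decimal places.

-0.02

Sharpe = (Rp − Rf) / σp = (4.85% − 5.29%) / 20.22% = -0.44% / 20.22% = -0.0218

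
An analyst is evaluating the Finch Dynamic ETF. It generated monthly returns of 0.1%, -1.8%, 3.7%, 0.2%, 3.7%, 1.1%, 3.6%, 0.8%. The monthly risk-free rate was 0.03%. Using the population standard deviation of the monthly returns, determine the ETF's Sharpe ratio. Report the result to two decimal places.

r̄ = (0.1 − 1.8 + 3.7 + 0.2 + 3.7 + 1.1 + 3.6 + 0.8) / 8 = 11.40 / 8 = 1.4250%
Σ(r − r̄)² = 29.2350; population σ = √(29.2350/8) = 1.9116%
Sharpe = (r̄ − rf) / σ = (1.4250 − 0.03) / 1.9116 = 1.3950 / 1.9116 = 0.7298

0.73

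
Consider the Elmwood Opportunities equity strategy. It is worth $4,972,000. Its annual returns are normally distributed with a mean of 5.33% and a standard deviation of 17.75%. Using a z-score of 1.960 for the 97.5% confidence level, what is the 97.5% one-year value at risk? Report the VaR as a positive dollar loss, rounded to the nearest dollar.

$1,464,751

Return at the 97.5% tail: μ − z·σ = 5.33% − 1.960 × 17.75% = 5.33 − 34.7900 = -29.4600%
VaR = −(-29.4600%) × $4,972,000 = 29.4600% × $4,972,000 = $1,464,751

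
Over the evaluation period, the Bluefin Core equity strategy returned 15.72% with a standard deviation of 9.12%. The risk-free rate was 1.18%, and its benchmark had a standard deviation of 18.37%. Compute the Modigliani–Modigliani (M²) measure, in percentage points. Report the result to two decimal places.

30.47

Sharpe = (Rp − Rf) / σp = (15.72% − 1.18%) / 9.12% = 1.5943
M² = Rf + Sharpe × σm = 1.18% + 1.5943 × 18.37% = 30.4673%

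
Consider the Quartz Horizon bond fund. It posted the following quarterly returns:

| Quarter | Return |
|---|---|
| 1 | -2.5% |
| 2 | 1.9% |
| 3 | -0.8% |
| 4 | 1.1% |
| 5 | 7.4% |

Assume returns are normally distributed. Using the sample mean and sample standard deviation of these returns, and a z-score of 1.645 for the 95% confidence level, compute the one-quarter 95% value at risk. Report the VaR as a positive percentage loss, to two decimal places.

μ = (-2.5 + 1.9 − 0.8 + 1.1 + 7.4) / 5 = 1.4200%
Σ(r − μ)² = 56.3880; sample σ = √(56.3880/4) = 3.7546%
VaR = −(μ − z·σ) = −(1.4200 − 1.645 × 3.7546) = −(-4.7563) = 4.7563%

4.76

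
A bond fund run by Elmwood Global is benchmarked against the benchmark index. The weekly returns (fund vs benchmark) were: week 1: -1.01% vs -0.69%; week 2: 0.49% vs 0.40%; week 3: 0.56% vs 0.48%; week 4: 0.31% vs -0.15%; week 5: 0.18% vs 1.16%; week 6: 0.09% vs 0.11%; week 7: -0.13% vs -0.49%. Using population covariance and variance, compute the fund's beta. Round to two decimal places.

r̄p = 0.0700%,  r̄m = 0.1171%
Cov = Σ(rp − r̄p)(rm − r̄m) / 7 = 0.1915
Var(rm) = Σ(rm − r̄m)² / 7 = 0.3415
β = Cov / Var = 0.1915 / 0.3415 = 0.5608

0.56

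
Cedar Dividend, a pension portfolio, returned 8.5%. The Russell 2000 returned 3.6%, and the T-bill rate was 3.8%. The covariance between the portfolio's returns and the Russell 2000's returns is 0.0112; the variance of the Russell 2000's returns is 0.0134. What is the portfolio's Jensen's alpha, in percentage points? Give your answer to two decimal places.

β = Cov / Var = 0.0112 / 0.0134 = 0.8358
E[R] = Rf + β(Rm − Rf) = 3.8% + 0.8358 × (3.6% − 3.8%) = 3.6328%
α = Rp − E[R] = 8.5% − 3.6328% = 4.8672

4.87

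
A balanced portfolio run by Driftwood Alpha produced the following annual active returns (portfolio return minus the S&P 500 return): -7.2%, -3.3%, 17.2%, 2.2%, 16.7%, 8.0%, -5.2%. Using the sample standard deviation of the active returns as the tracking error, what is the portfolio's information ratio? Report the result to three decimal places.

μ = (-7.2 − 3.3 + 17.2 + 2.2 + 16.7 + 8 − 5.2) / 7 = 4.0571%
Σ(r − μ)² = (-7.2 − 4.0571)² + (-3.3 − 4.0571)² + … = 618.1171
sample σ = √(618.1171 / 6) = √103.0195 = 10.1499%
IR = μ / tracking error = 4.0571 / 10.1499 = 0.3997

0.400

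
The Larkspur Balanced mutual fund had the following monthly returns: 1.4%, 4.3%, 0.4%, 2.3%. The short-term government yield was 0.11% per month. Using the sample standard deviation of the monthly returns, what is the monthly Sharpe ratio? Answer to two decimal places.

1.20

r̄ = (1.4 + 4.3 + 0.4 + 2.3) / 4 = 8.40 / 4 = 2.1000%
Σ(r − r̄)² = 8.2600; sample σ = √(8.2600/3) = 1.6593%
Sharpe = (r̄ − rf) / σ = (2.1000 − 0.11) / 1.6593 = 1.9900 / 1.6593 = 1.1993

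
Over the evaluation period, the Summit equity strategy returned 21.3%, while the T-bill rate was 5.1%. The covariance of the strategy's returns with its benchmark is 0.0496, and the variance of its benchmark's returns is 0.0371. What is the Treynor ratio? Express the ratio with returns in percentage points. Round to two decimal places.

β = Cov / Var = 0.0496 / 0.0371 = 1.3369
Treynor = (Rp − Rf) / β = (21.3% − 5.1%) / 1.3369 = 16.20 / 1.3369 = 12.1176

12.12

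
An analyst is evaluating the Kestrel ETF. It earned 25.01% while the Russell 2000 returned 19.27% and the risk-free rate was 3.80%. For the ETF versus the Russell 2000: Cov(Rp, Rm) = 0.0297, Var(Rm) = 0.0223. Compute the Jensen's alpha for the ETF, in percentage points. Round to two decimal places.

0.61

β = Cov / Var = 0.0297 / 0.0223 = 1.3318
E[R] = Rf + β(Rm − Rf) = 3.80% + 1.3318 × (19.27% − 3.80%) = 24.4029%
α = Rp − E[R] = 25.01% − 24.4029% = 0.6071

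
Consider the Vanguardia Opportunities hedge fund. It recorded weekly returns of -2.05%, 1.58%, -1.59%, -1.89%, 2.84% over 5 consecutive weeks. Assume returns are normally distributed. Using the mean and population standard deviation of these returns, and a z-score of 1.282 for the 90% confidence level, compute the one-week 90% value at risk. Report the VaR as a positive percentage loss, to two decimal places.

2.83

Mean return μ = -1.110 / 5 = -0.2220%
Σ(r − μ)² = (-2.05 − (-0.2220))² + (1.58 − (-0.2220))² + (-1.59 − (-0.2220))² + … = 20.6183
σ = √[20.6183 / 5] = 2.0307%
VaR = −(μ − z·σ) = −(-0.2220 − 1.282 × 2.0307) = −(-2.8254) = 2.8254%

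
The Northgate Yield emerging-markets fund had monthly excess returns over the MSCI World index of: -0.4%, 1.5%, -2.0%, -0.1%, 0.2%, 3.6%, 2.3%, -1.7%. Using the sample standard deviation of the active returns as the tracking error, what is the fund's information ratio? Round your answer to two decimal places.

Mean return μ = 3.40 / 8 = 0.4250%
Σ(r − μ)² = (-0.4 − 0.4250)² + (1.5 − 0.4250)² + … = 26.1550
σ = √[26.1550 / 7] = 1.9330%
IR = μ / tracking error = 0.4250 / 1.9330 = 0.2199

0.22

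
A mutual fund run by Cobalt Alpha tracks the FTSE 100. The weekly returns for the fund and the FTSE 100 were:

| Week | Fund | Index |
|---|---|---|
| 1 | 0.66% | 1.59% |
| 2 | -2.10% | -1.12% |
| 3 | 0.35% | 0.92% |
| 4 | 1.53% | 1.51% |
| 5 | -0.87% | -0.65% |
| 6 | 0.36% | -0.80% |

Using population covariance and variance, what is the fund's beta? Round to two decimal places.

0.83

r̄p = -0.0117%,  r̄m = 0.2417%
Cov = Σ(rp − r̄p)(rm − r̄m) / 6 = 1.0547
Var(rm) = Σ(rm − r̄m)² / 6 = 1.2702
β = Cov / Var = 1.0547 / 1.2702 = 0.8303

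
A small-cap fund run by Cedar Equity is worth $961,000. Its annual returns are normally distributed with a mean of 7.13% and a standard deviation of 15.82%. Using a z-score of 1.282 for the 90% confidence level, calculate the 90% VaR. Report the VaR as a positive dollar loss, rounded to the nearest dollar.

$126,383

Return at the 90% tail: μ − z·σ = 7.13% − 1.282 × 15.82% = 7.13 − 20.28124 = -13.15124%
VaR = −(-13.15124%) × $961,000 = 13.15124% × $961,000 = $126,383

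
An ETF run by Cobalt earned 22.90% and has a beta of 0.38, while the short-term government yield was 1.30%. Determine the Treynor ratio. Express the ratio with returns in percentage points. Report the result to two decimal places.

56.84

Treynor = (Rp − Rf) / β = (22.90% − 1.30%) / 0.38 = 21.60 / 0.38 = 56.8421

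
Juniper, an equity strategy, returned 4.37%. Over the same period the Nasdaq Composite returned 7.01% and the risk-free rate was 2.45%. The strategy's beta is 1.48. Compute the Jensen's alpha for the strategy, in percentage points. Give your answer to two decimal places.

CAPM expected return = Rf + β(Rm − Rf) = 2.45% + 1.48 × (7.01% − 2.45%) = 2.45 + 1.48 × 4.56 = 9.1988%
Jensen's α = Rp − E[R] = 4.37% − 9.1988% = -4.8288

-4.83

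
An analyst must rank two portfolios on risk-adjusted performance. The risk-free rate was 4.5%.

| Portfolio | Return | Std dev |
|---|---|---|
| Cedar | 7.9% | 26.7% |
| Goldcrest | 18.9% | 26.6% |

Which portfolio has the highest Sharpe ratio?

Cedar: Sharpe ratio = (7.9% − 4.5%) / 26.7% = 0.127
Goldcrest: Sharpe ratio = (18.9% − 4.5%) / 26.6% = 0.541
Highest: Goldcrest (0.541).

Goldcrest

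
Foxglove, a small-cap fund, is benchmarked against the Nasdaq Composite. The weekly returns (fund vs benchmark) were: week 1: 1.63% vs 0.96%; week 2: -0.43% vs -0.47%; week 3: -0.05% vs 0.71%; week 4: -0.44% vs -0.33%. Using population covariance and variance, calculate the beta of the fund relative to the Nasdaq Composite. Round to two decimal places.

1.10

r̄p = 0.1775%,  r̄m = 0.2175%
Cov = Σ(rp − r̄p)(rm − r̄m) / 4 = 0.4305
Var(rm) = Σ(rm − r̄m)² / 4 = 0.3916
β = Cov / Var = 0.4305 / 0.3916 = 1.0993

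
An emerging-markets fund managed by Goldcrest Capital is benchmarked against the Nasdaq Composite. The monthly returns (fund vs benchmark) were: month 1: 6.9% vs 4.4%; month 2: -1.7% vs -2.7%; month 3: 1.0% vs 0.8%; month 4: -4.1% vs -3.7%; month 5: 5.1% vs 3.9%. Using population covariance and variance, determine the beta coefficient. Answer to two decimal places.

1.22

r̄p = 1.4400%,  r̄m = 0.5400%
Cov = Σ(rp − r̄p)(rm − r̄m) / 5 = 13.3844
Var(rm) = Σ(rm − r̄m)² / 5 = 10.9464
β = Cov / Var = 13.3844 / 10.9464 = 1.2227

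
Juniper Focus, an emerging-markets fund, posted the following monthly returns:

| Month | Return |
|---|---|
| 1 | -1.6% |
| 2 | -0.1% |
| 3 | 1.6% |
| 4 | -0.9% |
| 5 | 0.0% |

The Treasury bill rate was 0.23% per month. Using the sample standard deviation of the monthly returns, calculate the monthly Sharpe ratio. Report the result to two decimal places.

-0.36

r̄ = (-1.6 − 0.1 + 1.6 − 0.9 + 0) / 5 = -0.2000%
Σ(r − r̄)² = (-1.6 − (-0.2000))² + (-0.1 − (-0.2000))² + … = 5.7400
σ = √[5.7400 / 4] = 1.1979%
Sharpe = (r̄ − rf) / σ = (-0.2000 − 0.23) / 1.1979 = -0.4300 / 1.1979 = -0.3590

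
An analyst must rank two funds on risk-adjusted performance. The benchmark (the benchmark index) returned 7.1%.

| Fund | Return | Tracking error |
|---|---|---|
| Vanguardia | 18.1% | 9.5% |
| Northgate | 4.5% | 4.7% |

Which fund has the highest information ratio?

Vanguardia: IR = (18.1% − 7.1%) / 9.5% = 1.158
Northgate: IR = (4.5% − 7.1%) / 4.7% = -0.553
Highest: Vanguardia (1.158).

Vanguardia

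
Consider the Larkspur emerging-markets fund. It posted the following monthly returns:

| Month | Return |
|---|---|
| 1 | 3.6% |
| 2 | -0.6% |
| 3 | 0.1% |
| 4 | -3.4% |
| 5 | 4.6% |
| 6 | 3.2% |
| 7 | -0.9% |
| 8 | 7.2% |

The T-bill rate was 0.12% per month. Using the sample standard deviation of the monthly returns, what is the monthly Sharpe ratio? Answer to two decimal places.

0.46

Mean return μ = 13.80 / 8 = 1.7250%
Sample σ = √[Σ(r − μ)² / 7] = √[85.1350 / 7] = √12.1621 = 3.4874%
Sharpe = (μ − rf) / σ = (1.7250 − 0.12) / 3.4874 = 1.6050 / 3.4874 = 0.4602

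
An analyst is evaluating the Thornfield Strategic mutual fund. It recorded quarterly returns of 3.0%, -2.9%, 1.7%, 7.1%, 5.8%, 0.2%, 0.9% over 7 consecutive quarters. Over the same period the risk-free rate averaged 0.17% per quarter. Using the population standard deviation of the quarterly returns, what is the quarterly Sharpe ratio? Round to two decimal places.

0.66

r̄ = (3 − 2.9 + 1.7 + 7.1 + 5.8 + 0.2 + 0.9) / 7 = 15.80 / 7 = 2.2571%
Population std dev = √[69.5371 / 7] = 3.1518%
Sharpe = (r̄ − rf) / σ = (2.2571 − 0.17) / 3.1518 = 2.0871 / 3.1518 = 0.6622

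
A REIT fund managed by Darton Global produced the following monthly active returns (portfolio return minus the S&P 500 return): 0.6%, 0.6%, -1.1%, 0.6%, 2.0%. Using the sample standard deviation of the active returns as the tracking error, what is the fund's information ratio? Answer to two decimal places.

0.49

r̄ = (0.6 + 0.6 − 1.1 + 0.6 + 2) / 5 = 2.70 / 5 = 0.5400%
Σ(r − r̄)² = (0.6 − 0.5400)² + (0.6 − 0.5400)² + … = 4.8320
σ = √[4.8320 / 4] = 1.0991%
IR = r̄ / tracking error = 0.5400 / 1.0991 = 0.4913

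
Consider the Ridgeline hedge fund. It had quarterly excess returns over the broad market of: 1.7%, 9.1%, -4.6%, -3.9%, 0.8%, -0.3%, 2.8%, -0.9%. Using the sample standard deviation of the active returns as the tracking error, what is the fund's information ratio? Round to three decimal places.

Mean return r̄ = 4.70 / 8 = 0.5875%
Σ(r − r̄)² = (1.7 − 0.5875)² + (9.1 − 0.5875)² + (-4.6 − 0.5875)² + … = 128.6888
sample σ = √(128.6888 / 7) = √18.3841 = 4.2877%
IR = r̄ / tracking error = 0.5875 / 4.2877 = 0.1370

0.137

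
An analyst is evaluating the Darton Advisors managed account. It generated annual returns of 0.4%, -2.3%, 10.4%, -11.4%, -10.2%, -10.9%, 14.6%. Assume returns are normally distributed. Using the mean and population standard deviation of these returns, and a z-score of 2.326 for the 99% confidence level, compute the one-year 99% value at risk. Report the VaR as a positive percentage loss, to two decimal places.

24.05

Mean return μ = -9.40 / 7 = -1.3429%
Population std dev = √[666.9571 / 7] = 9.7611%
VaR = −(μ − z·σ) = −(-1.3429 − 2.326 × 9.7611) = −(-24.0472) = 24.0472%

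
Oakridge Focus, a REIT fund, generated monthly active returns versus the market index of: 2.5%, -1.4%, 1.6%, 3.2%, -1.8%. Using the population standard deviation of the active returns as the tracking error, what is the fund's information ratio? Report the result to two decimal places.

Mean return r̄ = 4.10 / 5 = 0.8200%
Σ(r − r̄)² = (2.5 − 0.8200)² + (-1.4 − 0.8200)² + … = 20.8880
σ = √[20.8880 / 5] = 2.0439%
IR = r̄ / tracking error = 0.8200 / 2.0439 = 0.4012

0.40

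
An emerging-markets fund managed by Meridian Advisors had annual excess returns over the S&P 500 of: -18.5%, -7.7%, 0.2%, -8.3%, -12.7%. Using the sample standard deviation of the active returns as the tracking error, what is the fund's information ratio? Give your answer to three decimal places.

-1.364

r̄ = (-18.5 − 7.7 + 0.2 − 8.3 − 12.7) / 5 = -47.00 / 5 = -9.4000%
Σ(r − r̄)² = 189.9600; sample σ = √(189.9600/4) = 6.8913%
IR = r̄ / tracking error = -9.4000 / 6.8913 = -1.3640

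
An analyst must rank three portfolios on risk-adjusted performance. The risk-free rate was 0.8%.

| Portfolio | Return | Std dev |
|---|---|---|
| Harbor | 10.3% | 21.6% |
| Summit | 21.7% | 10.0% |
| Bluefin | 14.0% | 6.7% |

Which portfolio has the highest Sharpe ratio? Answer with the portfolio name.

Summit

Harbor: Sharpe ratio = (10.3% − 0.8%) / 21.6% = 0.440
Summit: Sharpe ratio = (21.7% − 0.8%) / 10.0% = 2.090
Bluefin: Sharpe ratio = (14.0% − 0.8%) / 6.7% = 1.970
Highest: Summit (2.090).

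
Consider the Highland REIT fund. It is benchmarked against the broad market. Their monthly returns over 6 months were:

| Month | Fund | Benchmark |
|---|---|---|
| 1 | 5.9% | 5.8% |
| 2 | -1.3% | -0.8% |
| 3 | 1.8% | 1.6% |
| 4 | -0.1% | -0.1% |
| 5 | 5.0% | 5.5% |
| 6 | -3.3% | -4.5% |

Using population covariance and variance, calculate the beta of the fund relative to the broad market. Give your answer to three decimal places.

r̄p = 1.3333%,  r̄m = 1.2500%
Cov = Σ(rp − r̄p)(rm − r̄m) / 6 = 11.7500
Var(rm) = Σ(rm − r̄m)² / 6 = 12.9958
β = Cov / Var = 11.7500 / 12.9958 = 0.9041

0.904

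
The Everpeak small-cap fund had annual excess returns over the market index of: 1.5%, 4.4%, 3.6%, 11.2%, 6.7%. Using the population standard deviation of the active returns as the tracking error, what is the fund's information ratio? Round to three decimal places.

μ = (1.5 + 4.4 + 3.6 + 11.2 + 6.7) / 5 = 5.4800%
Σ(r − μ)² = 54.7480; population σ = √(54.7480/5) = 3.3090%
IR = μ / tracking error = 5.4800 / 3.3090 = 1.6561

1.656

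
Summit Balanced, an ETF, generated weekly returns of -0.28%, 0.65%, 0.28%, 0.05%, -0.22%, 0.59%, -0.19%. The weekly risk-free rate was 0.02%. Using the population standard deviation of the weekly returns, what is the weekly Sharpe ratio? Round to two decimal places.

0.29

r̄ = (-0.28 + 0.65 + 0.28 + 0.05 − 0.22 + 0.59 − 0.19) / 7 = 0.1257%
Population std dev = √[0.9038 / 7] = 0.3593%
Sharpe = (r̄ − rf) / σ = (0.1257 − 0.02) / 0.3593 = 0.1057 / 0.3593 = 0.2942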